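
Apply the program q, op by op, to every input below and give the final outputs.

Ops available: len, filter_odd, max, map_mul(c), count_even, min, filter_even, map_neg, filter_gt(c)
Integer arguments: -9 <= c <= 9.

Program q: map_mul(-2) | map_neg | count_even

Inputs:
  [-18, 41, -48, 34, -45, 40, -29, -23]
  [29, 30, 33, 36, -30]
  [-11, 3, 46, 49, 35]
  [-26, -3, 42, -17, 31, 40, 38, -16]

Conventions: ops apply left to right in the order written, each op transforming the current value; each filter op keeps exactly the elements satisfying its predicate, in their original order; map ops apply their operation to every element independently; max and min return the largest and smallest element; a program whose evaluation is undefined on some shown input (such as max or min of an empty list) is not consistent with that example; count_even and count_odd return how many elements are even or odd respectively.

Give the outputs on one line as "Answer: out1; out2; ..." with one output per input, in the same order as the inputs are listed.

Execution, op by op:
  [-18, 41, -48, 34, -45, 40, -29, -23] -> [36, -82, 96, -68, 90, -80, 58, 46] -> [-36, 82, -96, 68, -90, 80, -58, -46] -> 8
  [29, 30, 33, 36, -30] -> [-58, -60, -66, -72, 60] -> [58, 60, 66, 72, -60] -> 5
  [-11, 3, 46, 49, 35] -> [22, -6, -92, -98, -70] -> [-22, 6, 92, 98, 70] -> 5
  [-26, -3, 42, -17, 31, 40, 38, -16] -> [52, 6, -84, 34, -62, -80, -76, 32] -> [-52, -6, 84, -34, 62, 80, 76, -32] -> 8

8; 5; 5; 8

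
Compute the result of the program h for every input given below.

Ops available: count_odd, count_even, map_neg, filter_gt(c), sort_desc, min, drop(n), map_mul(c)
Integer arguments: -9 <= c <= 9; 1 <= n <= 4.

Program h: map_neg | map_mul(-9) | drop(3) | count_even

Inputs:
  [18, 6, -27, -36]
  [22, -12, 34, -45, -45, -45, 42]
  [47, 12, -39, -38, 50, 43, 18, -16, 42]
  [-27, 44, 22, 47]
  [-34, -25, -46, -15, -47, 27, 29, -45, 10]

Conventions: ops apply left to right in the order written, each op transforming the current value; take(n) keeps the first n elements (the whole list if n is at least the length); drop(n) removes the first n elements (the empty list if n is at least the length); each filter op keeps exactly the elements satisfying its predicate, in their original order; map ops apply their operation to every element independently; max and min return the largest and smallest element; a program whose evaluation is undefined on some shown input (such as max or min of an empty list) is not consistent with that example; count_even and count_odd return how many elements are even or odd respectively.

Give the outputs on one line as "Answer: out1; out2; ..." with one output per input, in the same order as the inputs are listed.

Execution, op by op:
  [18, 6, -27, -36] -> [-18, -6, 27, 36] -> [162, 54, -243, -324] -> [-324] -> 1
  [22, -12, 34, -45, -45, -45, 42] -> [-22, 12, -34, 45, 45, 45, -42] -> [198, -108, 306, -405, -405, -405, 378] -> [-405, -405, -405, 378] -> 1
  [47, 12, -39, -38, 50, 43, 18, -16, 42] -> [-47, -12, 39, 38, -50, -43, -18, 16, -42] -> [423, 108, -351, -342, 450, 387, 162, -144, 378] -> [-342, 450, 387, 162, -144, 378] -> 5
  [-27, 44, 22, 47] -> [27, -44, -22, -47] -> [-243, 396, 198, 423] -> [423] -> 0
  [-34, -25, -46, -15, -47, 27, 29, -45, 10] -> [34, 25, 46, 15, 47, -27, -29, 45, -10] -> [-306, -225, -414, -135, -423, 243, 261, -405, 90] -> [-135, -423, 243, 261, -405, 90] -> 1

1; 1; 5; 0; 1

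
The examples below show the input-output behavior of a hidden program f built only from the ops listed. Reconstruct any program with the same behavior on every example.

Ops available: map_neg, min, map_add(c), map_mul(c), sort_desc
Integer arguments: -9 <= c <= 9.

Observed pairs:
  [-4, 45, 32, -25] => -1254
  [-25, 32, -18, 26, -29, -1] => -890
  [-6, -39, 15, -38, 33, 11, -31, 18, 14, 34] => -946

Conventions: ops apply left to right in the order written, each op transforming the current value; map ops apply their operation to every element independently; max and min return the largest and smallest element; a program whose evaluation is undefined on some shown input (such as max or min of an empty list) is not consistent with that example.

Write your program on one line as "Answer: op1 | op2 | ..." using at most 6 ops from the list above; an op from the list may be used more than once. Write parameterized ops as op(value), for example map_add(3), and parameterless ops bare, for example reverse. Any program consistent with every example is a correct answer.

map_neg | map_mul(7) | sort_desc | map_mul(4) | map_add(6) | min

Check, running the answer program on each example:
  [-4, 45, 32, -25] -> [4, -45, -32, 25] -> [28, -315, -224, 175] -> [175, 28, -224, -315] -> [700, 112, -896, -1260] -> [706, 118, -890, -1254] -> -1254
  [-25, 32, -18, 26, -29, -1] -> [25, -32, 18, -26, 29, 1] -> [175, -224, 126, -182, 203, 7] -> [203, 175, 126, 7, -182, -224] -> [812, 700, 504, 28, -728, -896] -> [818, 706, 510, 34, -722, -890] -> -890
  [-6, -39, 15, -38, 33, 11, -31, 18, 14, 34] -> [6, 39, -15, 38, -33, -11, 31, -18, -14, -34] -> [42, 273, -105, 266, -231, -77, 217, -126, -98, -238] -> [273, 266, 217, 42, -77, -98, -105, -126, -231, -238] -> [1092, 1064, 868, 168, -308, -392, -420, -504, -924, -952] -> [1098, 1070, 874, 174, -302, -386, -414, -498, -918, -946] -> -946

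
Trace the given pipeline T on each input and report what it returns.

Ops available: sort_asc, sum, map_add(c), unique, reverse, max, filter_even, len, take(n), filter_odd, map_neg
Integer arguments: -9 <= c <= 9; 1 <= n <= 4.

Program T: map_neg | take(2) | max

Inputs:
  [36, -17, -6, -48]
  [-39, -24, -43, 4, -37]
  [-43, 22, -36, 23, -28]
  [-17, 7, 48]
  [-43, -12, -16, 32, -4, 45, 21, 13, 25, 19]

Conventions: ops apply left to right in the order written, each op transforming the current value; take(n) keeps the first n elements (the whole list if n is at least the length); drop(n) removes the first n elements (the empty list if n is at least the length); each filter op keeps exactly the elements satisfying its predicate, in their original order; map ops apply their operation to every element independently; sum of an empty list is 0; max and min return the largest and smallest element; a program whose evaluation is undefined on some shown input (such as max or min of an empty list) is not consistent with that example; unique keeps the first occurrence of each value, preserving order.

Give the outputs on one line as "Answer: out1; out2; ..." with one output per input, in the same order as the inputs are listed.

Execution, op by op:
  [36, -17, -6, -48] -> [-36, 17, 6, 48] -> [-36, 17] -> 17
  [-39, -24, -43, 4, -37] -> [39, 24, 43, -4, 37] -> [39, 24] -> 39
  [-43, 22, -36, 23, -28] -> [43, -22, 36, -23, 28] -> [43, -22] -> 43
  [-17, 7, 48] -> [17, -7, -48] -> [17, -7] -> 17
  [-43, -12, -16, 32, -4, 45, 21, 13, 25, 19] -> [43, 12, 16, -32, 4, -45, -21, -13, -25, -19] -> [43, 12] -> 43

17; 39; 43; 17; 43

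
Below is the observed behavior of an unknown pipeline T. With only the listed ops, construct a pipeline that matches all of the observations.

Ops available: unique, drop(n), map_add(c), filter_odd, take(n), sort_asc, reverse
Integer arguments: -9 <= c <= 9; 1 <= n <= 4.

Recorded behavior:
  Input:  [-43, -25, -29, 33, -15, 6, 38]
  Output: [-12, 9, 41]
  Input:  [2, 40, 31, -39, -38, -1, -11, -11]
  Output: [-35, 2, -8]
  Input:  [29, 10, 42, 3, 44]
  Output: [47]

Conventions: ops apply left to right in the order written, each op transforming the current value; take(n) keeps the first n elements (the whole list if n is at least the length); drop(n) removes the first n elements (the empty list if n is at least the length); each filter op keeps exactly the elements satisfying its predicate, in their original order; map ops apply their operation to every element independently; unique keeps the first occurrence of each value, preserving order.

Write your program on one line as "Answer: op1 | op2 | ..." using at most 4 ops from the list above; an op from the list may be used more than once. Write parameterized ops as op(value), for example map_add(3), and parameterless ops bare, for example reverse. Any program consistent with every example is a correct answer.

drop(4) | map_add(3) | unique

Check, running the answer program on each example:
  [-43, -25, -29, 33, -15, 6, 38] -> [-15, 6, 38] -> [-12, 9, 41] -> [-12, 9, 41]
  [2, 40, 31, -39, -38, -1, -11, -11] -> [-38, -1, -11, -11] -> [-35, 2, -8, -8] -> [-35, 2, -8]
  [29, 10, 42, 3, 44] -> [44] -> [47] -> [47]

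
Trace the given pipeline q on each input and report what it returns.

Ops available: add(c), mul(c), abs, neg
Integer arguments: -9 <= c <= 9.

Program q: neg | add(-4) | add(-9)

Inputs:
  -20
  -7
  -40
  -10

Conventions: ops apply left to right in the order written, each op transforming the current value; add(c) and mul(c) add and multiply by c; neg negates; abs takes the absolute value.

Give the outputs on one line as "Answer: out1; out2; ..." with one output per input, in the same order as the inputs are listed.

Execution, op by op:
  -20 -> 20 -> 16 -> 7
  -7 -> 7 -> 3 -> -6
  -40 -> 40 -> 36 -> 27
  -10 -> 10 -> 6 -> -3

7; -6; 27; -3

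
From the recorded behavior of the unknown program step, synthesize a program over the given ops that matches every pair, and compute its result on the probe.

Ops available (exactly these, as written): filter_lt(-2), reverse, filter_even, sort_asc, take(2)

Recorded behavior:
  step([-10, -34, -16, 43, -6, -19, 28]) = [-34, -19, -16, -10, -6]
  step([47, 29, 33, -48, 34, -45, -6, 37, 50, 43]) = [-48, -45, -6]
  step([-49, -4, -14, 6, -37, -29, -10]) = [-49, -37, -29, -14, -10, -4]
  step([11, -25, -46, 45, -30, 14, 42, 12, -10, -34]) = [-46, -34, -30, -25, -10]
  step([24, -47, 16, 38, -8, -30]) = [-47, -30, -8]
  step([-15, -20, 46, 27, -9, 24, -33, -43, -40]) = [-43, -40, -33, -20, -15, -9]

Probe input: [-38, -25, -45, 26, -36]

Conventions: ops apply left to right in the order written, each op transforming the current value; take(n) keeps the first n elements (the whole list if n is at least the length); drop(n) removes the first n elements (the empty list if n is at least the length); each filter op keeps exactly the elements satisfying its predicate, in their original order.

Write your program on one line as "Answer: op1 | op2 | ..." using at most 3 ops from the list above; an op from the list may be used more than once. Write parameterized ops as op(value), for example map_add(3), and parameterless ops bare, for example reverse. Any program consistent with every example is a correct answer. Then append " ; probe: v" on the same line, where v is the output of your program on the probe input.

reverse | filter_lt(-2) | sort_asc ; probe: [-45, -38, -36, -25]

Check, running the answer program on each example:
  [-10, -34, -16, 43, -6, -19, 28] -> [28, -19, -6, 43, -16, -34, -10] -> [-19, -6, -16, -34, -10] -> [-34, -19, -16, -10, -6]
  [47, 29, 33, -48, 34, -45, -6, 37, 50, 43] -> [43, 50, 37, -6, -45, 34, -48, 33, 29, 47] -> [-6, -45, -48] -> [-48, -45, -6]
  [-49, -4, -14, 6, -37, -29, -10] -> [-10, -29, -37, 6, -14, -4, -49] -> [-10, -29, -37, -14, -4, -49] -> [-49, -37, -29, -14, -10, -4]
  [11, -25, -46, 45, -30, 14, 42, 12, -10, -34] -> [-34, -10, 12, 42, 14, -30, 45, -46, -25, 11] -> [-34, -10, -30, -46, -25] -> [-46, -34, -30, -25, -10]
  [24, -47, 16, 38, -8, -30] -> [-30, -8, 38, 16, -47, 24] -> [-30, -8, -47] -> [-47, -30, -8]
  [-15, -20, 46, 27, -9, 24, -33, -43, -40] -> [-40, -43, -33, 24, -9, 27, 46, -20, -15] -> [-40, -43, -33, -9, -20, -15] -> [-43, -40, -33, -20, -15, -9]
  probe: [-38, -25, -45, 26, -36] -> [-36, 26, -45, -25, -38] -> [-36, -45, -25, -38] -> [-45, -38, -36, -25]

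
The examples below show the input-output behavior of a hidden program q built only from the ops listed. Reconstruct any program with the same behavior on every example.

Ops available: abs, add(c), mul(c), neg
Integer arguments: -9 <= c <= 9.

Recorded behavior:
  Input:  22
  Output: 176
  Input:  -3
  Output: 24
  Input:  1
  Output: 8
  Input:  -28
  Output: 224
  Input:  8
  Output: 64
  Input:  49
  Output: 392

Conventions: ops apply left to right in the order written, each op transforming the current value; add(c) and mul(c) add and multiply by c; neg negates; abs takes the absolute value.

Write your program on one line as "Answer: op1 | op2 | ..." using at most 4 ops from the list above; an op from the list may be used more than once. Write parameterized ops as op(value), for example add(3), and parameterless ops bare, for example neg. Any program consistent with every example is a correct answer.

mul(8) | neg | abs

Check, running the answer program on each example:
  22 -> 176 -> -176 -> 176
  -3 -> -24 -> 24 -> 24
  1 -> 8 -> -8 -> 8
  -28 -> -224 -> 224 -> 224
  8 -> 64 -> -64 -> 64
  49 -> 392 -> -392 -> 392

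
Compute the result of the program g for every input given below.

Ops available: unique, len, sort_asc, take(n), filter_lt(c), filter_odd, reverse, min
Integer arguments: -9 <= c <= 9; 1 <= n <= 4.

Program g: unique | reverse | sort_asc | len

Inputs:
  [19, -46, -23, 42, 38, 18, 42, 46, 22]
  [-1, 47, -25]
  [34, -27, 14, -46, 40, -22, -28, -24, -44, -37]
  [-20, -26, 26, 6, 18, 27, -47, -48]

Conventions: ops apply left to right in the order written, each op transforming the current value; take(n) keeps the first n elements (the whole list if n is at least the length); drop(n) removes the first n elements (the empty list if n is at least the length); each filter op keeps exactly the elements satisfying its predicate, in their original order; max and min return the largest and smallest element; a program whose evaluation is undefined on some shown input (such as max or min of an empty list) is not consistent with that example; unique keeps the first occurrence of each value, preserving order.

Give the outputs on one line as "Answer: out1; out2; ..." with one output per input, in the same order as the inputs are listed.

Execution, op by op:
  [19, -46, -23, 42, 38, 18, 42, 46, 22] -> [19, -46, -23, 42, 38, 18, 46, 22] -> [22, 46, 18, 38, 42, -23, -46, 19] -> [-46, -23, 18, 19, 22, 38, 42, 46] -> 8
  [-1, 47, -25] -> [-1, 47, -25] -> [-25, 47, -1] -> [-25, -1, 47] -> 3
  [34, -27, 14, -46, 40, -22, -28, -24, -44, -37] -> [34, -27, 14, -46, 40, -22, -28, -24, -44, -37] -> [-37, -44, -24, -28, -22, 40, -46, 14, -27, 34] -> [-46, -44, -37, -28, -27, -24, -22, 14, 34, 40] -> 10
  [-20, -26, 26, 6, 18, 27, -47, -48] -> [-20, -26, 26, 6, 18, 27, -47, -48] -> [-48, -47, 27, 18, 6, 26, -26, -20] -> [-48, -47, -26, -20, 6, 18, 26, 27] -> 8

8; 3; 10; 8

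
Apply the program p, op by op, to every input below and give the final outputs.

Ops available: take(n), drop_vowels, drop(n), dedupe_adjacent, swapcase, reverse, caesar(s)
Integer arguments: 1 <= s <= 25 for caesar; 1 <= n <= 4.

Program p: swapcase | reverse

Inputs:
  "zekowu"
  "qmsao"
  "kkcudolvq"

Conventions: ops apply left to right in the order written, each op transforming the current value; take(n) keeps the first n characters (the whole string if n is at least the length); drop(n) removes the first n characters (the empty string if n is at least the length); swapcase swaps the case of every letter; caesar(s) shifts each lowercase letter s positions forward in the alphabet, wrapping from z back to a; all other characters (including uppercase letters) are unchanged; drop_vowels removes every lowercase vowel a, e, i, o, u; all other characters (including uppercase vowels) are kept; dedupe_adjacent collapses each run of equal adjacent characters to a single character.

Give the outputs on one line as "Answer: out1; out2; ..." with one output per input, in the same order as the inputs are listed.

Execution, op by op:
  "zekowu" -> "ZEKOWU" -> "UWOKEZ"
  "qmsao" -> "QMSAO" -> "OASMQ"
  "kkcudolvq" -> "KKCUDOLVQ" -> "QVLODUCKK"

"UWOKEZ"; "OASMQ"; "QVLODUCKK"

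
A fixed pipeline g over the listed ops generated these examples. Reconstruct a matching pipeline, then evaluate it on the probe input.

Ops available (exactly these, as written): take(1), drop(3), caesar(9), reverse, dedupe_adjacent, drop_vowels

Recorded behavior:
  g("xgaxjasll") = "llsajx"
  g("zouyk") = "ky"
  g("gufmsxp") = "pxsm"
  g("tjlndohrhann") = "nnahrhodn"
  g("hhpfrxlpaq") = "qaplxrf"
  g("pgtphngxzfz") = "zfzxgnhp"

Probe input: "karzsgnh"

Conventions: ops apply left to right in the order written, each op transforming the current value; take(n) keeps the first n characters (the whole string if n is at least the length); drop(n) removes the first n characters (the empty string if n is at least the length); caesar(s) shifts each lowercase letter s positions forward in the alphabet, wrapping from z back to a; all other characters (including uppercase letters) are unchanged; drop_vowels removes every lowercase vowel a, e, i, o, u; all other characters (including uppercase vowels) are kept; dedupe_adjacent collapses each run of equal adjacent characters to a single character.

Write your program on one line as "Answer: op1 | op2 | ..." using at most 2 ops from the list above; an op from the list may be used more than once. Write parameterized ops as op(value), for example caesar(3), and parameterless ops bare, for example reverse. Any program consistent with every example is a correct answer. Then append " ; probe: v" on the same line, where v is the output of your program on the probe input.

drop(3) | reverse ; probe: "hngsz"

Check, running the answer program on each example:
  "xgaxjasll" -> "xjasll" -> "llsajx"
  "zouyk" -> "yk" -> "ky"
  "gufmsxp" -> "msxp" -> "pxsm"
  "tjlndohrhann" -> "ndohrhann" -> "nnahrhodn"
  "hhpfrxlpaq" -> "frxlpaq" -> "qaplxrf"
  "pgtphngxzfz" -> "phngxzfz" -> "zfzxgnhp"
  probe: "karzsgnh" -> "zsgnh" -> "hngsz"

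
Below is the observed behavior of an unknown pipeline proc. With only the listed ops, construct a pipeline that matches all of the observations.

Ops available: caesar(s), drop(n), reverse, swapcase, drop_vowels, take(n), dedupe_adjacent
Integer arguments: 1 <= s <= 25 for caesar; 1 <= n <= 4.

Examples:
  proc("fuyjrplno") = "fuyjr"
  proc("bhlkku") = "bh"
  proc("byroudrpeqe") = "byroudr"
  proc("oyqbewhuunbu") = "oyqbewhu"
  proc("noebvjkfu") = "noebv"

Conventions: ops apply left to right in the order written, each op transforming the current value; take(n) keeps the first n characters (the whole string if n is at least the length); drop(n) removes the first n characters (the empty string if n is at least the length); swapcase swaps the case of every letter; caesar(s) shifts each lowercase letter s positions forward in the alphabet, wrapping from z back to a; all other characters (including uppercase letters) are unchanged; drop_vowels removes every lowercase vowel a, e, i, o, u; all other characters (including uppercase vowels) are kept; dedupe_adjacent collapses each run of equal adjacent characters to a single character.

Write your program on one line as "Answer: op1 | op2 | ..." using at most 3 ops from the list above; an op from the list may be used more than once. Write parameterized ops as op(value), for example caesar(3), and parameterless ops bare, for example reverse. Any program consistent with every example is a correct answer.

reverse | drop(4) | reverse

Check, running the answer program on each example:
  "fuyjrplno" -> "onlprjyuf" -> "rjyuf" -> "fuyjr"
  "bhlkku" -> "ukklhb" -> "hb" -> "bh"
  "byroudrpeqe" -> "eqeprduoryb" -> "rduoryb" -> "byroudr"
  "oyqbewhuunbu" -> "ubnuuhwebqyo" -> "uhwebqyo" -> "oyqbewhu"
  "noebvjkfu" -> "ufkjvbeon" -> "vbeon" -> "noebv"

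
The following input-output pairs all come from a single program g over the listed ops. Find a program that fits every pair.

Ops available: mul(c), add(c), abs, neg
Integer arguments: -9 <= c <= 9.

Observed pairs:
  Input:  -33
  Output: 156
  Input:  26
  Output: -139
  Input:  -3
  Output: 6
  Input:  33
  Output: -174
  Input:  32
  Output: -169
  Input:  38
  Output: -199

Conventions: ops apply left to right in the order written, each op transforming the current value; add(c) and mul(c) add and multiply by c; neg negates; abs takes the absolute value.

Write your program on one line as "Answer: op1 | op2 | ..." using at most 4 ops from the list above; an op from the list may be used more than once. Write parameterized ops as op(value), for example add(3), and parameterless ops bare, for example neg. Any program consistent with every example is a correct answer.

mul(5) | add(9) | neg

Check, running the answer program on each example:
  -33 -> -165 -> -156 -> 156
  26 -> 130 -> 139 -> -139
  -3 -> -15 -> -6 -> 6
  33 -> 165 -> 174 -> -174
  32 -> 160 -> 169 -> -169
  38 -> 190 -> 199 -> -199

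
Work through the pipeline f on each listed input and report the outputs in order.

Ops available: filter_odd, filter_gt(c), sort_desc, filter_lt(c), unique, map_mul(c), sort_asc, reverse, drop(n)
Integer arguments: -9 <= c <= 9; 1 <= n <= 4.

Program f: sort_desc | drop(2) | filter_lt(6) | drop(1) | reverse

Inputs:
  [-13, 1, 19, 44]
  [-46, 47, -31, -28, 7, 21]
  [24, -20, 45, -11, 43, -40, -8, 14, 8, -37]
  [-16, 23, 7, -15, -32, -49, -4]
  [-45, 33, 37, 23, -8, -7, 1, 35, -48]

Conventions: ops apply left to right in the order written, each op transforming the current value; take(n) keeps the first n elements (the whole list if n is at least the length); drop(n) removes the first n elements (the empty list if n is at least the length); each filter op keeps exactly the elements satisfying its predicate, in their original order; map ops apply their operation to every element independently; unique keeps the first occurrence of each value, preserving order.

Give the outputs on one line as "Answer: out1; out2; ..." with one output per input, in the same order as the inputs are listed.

Execution, op by op:
  [-13, 1, 19, 44] -> [44, 19, 1, -13] -> [1, -13] -> [1, -13] -> [-13] -> [-13]
  [-46, 47, -31, -28, 7, 21] -> [47, 21, 7, -28, -31, -46] -> [7, -28, -31, -46] -> [-28, -31, -46] -> [-31, -46] -> [-46, -31]
  [24, -20, 45, -11, 43, -40, -8, 14, 8, -37] -> [45, 43, 24, 14, 8, -8, -11, -20, -37, -40] -> [24, 14, 8, -8, -11, -20, -37, -40] -> [-8, -11, -20, -37, -40] -> [-11, -20, -37, -40] -> [-40, -37, -20, -11]
  [-16, 23, 7, -15, -32, -49, -4] -> [23, 7, -4, -15, -16, -32, -49] -> [-4, -15, -16, -32, -49] -> [-4, -15, -16, -32, -49] -> [-15, -16, -32, -49] -> [-49, -32, -16, -15]
  [-45, 33, 37, 23, -8, -7, 1, 35, -48] -> [37, 35, 33, 23, 1, -7, -8, -45, -48] -> [33, 23, 1, -7, -8, -45, -48] -> [1, -7, -8, -45, -48] -> [-7, -8, -45, -48] -> [-48, -45, -8, -7]

[-13]; [-46, -31]; [-40, -37, -20, -11]; [-49, -32, -16, -15]; [-48, -45, -8, -7]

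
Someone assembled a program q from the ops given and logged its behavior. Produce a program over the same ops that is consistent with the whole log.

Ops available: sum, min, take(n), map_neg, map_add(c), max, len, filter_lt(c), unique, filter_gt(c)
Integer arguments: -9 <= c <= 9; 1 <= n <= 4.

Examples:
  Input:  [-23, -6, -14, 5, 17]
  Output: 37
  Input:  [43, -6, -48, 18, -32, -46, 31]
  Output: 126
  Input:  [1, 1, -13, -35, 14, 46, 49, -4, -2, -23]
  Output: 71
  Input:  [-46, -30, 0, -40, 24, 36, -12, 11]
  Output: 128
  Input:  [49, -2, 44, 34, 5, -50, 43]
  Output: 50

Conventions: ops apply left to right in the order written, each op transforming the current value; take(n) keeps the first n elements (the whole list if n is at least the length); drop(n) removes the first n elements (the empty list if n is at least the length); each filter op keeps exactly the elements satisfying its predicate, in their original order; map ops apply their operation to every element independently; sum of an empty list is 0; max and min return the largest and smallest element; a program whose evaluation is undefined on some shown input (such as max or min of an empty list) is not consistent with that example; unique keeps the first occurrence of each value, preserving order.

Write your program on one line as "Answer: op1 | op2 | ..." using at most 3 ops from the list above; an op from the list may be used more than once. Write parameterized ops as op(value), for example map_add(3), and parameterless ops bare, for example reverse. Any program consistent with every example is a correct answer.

map_neg | filter_gt(7) | sum

Check, running the answer program on each example:
  [-23, -6, -14, 5, 17] -> [23, 6, 14, -5, -17] -> [23, 14] -> 37
  [43, -6, -48, 18, -32, -46, 31] -> [-43, 6, 48, -18, 32, 46, -31] -> [48, 32, 46] -> 126
  [1, 1, -13, -35, 14, 46, 49, -4, -2, -23] -> [-1, -1, 13, 35, -14, -46, -49, 4, 2, 23] -> [13, 35, 23] -> 71
  [-46, -30, 0, -40, 24, 36, -12, 11] -> [46, 30, 0, 40, -24, -36, 12, -11] -> [46, 30, 40, 12] -> 128
  [49, -2, 44, 34, 5, -50, 43] -> [-49, 2, -44, -34, -5, 50, -43] -> [50] -> 50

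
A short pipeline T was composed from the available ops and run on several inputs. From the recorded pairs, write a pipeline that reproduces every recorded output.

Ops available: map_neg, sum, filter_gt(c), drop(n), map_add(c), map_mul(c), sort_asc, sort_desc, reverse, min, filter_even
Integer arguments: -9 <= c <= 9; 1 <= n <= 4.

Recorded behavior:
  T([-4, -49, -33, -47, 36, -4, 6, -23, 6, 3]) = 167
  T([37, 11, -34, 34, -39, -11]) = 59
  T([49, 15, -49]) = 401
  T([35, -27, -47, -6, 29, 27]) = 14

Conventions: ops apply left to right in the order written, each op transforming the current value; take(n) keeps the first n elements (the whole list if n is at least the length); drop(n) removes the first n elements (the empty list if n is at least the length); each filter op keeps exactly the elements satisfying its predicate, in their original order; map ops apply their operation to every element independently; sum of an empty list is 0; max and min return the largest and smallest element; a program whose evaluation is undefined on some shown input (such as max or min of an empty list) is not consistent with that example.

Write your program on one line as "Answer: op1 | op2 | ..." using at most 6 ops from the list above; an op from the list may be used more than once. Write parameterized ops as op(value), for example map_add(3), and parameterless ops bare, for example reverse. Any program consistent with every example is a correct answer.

map_add(5) | map_mul(-9) | filter_gt(-5) | map_add(5) | sort_desc | min

Check, running the answer program on each example:
  [-4, -49, -33, -47, 36, -4, 6, -23, 6, 3] -> [1, -44, -28, -42, 41, 1, 11, -18, 11, 8] -> [-9, 396, 252, 378, -369, -9, -99, 162, -99, -72] -> [396, 252, 378, 162] -> [401, 257, 383, 167] -> [401, 383, 257, 167] -> 167
  [37, 11, -34, 34, -39, -11] -> [42, 16, -29, 39, -34, -6] -> [-378, -144, 261, -351, 306, 54] -> [261, 306, 54] -> [266, 311, 59] -> [311, 266, 59] -> 59
  [49, 15, -49] -> [54, 20, -44] -> [-486, -180, 396] -> [396] -> [401] -> [401] -> 401
  [35, -27, -47, -6, 29, 27] -> [40, -22, -42, -1, 34, 32] -> [-360, 198, 378, 9, -306, -288] -> [198, 378, 9] -> [203, 383, 14] -> [383, 203, 14] -> 14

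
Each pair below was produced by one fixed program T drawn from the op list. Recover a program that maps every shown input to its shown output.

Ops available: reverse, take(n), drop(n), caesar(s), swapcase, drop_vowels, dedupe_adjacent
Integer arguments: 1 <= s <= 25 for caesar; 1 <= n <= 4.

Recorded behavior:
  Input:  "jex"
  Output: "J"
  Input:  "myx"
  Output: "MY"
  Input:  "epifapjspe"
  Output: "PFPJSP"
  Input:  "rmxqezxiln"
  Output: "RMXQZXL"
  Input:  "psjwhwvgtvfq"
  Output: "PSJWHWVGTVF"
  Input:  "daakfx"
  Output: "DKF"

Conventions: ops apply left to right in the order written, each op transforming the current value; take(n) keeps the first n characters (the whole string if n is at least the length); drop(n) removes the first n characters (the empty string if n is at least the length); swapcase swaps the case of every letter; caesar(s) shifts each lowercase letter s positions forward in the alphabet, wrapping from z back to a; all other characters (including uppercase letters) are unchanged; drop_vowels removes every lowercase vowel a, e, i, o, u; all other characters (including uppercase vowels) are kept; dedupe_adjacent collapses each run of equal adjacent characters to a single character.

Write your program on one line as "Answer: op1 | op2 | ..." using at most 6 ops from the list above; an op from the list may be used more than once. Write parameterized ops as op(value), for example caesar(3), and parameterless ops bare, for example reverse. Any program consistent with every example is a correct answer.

dedupe_adjacent | reverse | drop(1) | drop_vowels | reverse | swapcase

Check, running the answer program on each example:
  "jex" -> "jex" -> "xej" -> "ej" -> "j" -> "j" -> "J"
  "myx" -> "myx" -> "xym" -> "ym" -> "ym" -> "my" -> "MY"
  "epifapjspe" -> "epifapjspe" -> "epsjpafipe" -> "psjpafipe" -> "psjpfp" -> "pfpjsp" -> "PFPJSP"
  "rmxqezxiln" -> "rmxqezxiln" -> "nlixzeqxmr" -> "lixzeqxmr" -> "lxzqxmr" -> "rmxqzxl" -> "RMXQZXL"
  "psjwhwvgtvfq" -> "psjwhwvgtvfq" -> "qfvtgvwhwjsp" -> "fvtgvwhwjsp" -> "fvtgvwhwjsp" -> "psjwhwvgtvf" -> "PSJWHWVGTVF"
  "daakfx" -> "dakfx" -> "xfkad" -> "fkad" -> "fkd" -> "dkf" -> "DKF"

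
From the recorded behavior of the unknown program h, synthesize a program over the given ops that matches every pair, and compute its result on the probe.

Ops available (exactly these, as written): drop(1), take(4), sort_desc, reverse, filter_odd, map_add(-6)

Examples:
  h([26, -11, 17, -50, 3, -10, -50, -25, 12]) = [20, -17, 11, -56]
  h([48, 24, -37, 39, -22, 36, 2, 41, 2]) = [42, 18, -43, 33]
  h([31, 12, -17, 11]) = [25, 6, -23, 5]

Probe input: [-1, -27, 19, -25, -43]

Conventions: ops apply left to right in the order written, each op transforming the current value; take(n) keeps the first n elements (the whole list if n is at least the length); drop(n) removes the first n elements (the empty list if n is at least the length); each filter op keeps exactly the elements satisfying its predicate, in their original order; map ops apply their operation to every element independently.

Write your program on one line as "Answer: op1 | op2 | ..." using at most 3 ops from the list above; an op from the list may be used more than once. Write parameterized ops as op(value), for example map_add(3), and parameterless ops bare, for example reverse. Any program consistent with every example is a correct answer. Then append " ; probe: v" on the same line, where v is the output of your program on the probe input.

map_add(-6) | take(4) ; probe: [-7, -33, 13, -31]

Check, running the answer program on each example:
  [26, -11, 17, -50, 3, -10, -50, -25, 12] -> [20, -17, 11, -56, -3, -16, -56, -31, 6] -> [20, -17, 11, -56]
  [48, 24, -37, 39, -22, 36, 2, 41, 2] -> [42, 18, -43, 33, -28, 30, -4, 35, -4] -> [42, 18, -43, 33]
  [31, 12, -17, 11] -> [25, 6, -23, 5] -> [25, 6, -23, 5]
  probe: [-1, -27, 19, -25, -43] -> [-7, -33, 13, -31, -49] -> [-7, -33, 13, -31]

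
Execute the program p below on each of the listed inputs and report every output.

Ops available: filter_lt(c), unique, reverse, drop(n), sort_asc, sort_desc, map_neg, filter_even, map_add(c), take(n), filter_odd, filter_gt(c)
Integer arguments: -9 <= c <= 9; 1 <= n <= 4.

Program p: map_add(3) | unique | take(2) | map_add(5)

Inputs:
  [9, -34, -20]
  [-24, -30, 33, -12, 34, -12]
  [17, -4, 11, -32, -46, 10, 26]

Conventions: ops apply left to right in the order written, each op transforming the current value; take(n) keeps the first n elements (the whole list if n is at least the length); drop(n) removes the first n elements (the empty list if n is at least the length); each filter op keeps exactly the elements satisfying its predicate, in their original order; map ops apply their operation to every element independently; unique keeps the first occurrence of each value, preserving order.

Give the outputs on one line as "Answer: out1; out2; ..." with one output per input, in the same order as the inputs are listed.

[17, -26]; [-16, -22]; [25, 4]

Execution, op by op:
  [9, -34, -20] -> [12, -31, -17] -> [12, -31, -17] -> [12, -31] -> [17, -26]
  [-24, -30, 33, -12, 34, -12] -> [-21, -27, 36, -9, 37, -9] -> [-21, -27, 36, -9, 37] -> [-21, -27] -> [-16, -22]
  [17, -4, 11, -32, -46, 10, 26] -> [20, -1, 14, -29, -43, 13, 29] -> [20, -1, 14, -29, -43, 13, 29] -> [20, -1] -> [25, 4]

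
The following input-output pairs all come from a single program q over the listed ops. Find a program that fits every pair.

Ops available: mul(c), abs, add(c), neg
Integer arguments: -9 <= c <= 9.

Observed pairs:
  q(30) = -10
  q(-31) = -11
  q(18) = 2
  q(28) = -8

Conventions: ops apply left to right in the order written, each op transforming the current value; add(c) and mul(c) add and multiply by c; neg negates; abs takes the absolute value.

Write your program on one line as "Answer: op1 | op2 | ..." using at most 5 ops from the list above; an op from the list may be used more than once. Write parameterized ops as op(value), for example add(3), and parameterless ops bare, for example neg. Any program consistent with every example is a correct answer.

abs | add(-6) | neg | add(6) | add(8)

Check, running the answer program on each example:
  30 -> 30 -> 24 -> -24 -> -18 -> -10
  -31 -> 31 -> 25 -> -25 -> -19 -> -11
  18 -> 18 -> 12 -> -12 -> -6 -> 2
  28 -> 28 -> 22 -> -22 -> -16 -> -8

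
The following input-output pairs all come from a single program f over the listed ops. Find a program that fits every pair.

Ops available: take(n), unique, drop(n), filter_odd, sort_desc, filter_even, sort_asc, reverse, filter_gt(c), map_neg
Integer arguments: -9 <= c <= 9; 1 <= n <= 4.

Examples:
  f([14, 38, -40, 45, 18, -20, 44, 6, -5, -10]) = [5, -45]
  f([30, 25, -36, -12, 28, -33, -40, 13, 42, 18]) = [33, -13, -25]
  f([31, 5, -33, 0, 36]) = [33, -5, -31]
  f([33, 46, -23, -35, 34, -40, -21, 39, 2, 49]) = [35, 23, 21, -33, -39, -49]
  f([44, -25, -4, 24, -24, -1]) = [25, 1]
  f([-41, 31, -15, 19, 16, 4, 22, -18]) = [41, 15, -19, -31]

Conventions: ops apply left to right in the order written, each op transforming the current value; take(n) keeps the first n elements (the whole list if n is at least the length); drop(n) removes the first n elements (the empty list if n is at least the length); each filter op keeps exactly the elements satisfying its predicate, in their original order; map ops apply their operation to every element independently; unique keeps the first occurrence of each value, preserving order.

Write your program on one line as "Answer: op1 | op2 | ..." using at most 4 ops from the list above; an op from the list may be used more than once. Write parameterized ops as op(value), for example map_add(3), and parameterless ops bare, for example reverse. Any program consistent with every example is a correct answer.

reverse | map_neg | filter_odd | sort_desc

Check, running the answer program on each example:
  [14, 38, -40, 45, 18, -20, 44, 6, -5, -10] -> [-10, -5, 6, 44, -20, 18, 45, -40, 38, 14] -> [10, 5, -6, -44, 20, -18, -45, 40, -38, -14] -> [5, -45] -> [5, -45]
  [30, 25, -36, -12, 28, -33, -40, 13, 42, 18] -> [18, 42, 13, -40, -33, 28, -12, -36, 25, 30] -> [-18, -42, -13, 40, 33, -28, 12, 36, -25, -30] -> [-13, 33, -25] -> [33, -13, -25]
  [31, 5, -33, 0, 36] -> [36, 0, -33, 5, 31] -> [-36, 0, 33, -5, -31] -> [33, -5, -31] -> [33, -5, -31]
  [33, 46, -23, -35, 34, -40, -21, 39, 2, 49] -> [49, 2, 39, -21, -40, 34, -35, -23, 46, 33] -> [-49, -2, -39, 21, 40, -34, 35, 23, -46, -33] -> [-49, -39, 21, 35, 23, -33] -> [35, 23, 21, -33, -39, -49]
  [44, -25, -4, 24, -24, -1] -> [-1, -24, 24, -4, -25, 44] -> [1, 24, -24, 4, 25, -44] -> [1, 25] -> [25, 1]
  [-41, 31, -15, 19, 16, 4, 22, -18] -> [-18, 22, 4, 16, 19, -15, 31, -41] -> [18, -22, -4, -16, -19, 15, -31, 41] -> [-19, 15, -31, 41] -> [41, 15, -19, -31]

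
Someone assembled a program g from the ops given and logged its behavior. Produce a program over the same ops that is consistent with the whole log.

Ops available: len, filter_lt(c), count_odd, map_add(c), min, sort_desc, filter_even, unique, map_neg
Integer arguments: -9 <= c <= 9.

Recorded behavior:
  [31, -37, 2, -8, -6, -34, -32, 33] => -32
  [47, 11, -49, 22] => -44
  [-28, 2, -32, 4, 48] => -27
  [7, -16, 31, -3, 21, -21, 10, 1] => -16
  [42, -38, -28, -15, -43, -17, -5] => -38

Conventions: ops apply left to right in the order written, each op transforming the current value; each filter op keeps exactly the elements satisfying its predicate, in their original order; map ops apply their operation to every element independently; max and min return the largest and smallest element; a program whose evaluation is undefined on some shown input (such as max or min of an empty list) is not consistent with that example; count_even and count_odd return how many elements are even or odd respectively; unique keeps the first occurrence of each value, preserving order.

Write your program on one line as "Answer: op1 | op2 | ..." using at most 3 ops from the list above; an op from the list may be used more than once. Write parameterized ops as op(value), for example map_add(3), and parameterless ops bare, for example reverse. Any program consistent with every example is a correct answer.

map_add(3) | map_add(2) | min

Check, running the answer program on each example:
  [31, -37, 2, -8, -6, -34, -32, 33] -> [34, -34, 5, -5, -3, -31, -29, 36] -> [36, -32, 7, -3, -1, -29, -27, 38] -> -32
  [47, 11, -49, 22] -> [50, 14, -46, 25] -> [52, 16, -44, 27] -> -44
  [-28, 2, -32, 4, 48] -> [-25, 5, -29, 7, 51] -> [-23, 7, -27, 9, 53] -> -27
  [7, -16, 31, -3, 21, -21, 10, 1] -> [10, -13, 34, 0, 24, -18, 13, 4] -> [12, -11, 36, 2, 26, -16, 15, 6] -> -16
  [42, -38, -28, -15, -43, -17, -5] -> [45, -35, -25, -12, -40, -14, -2] -> [47, -33, -23, -10, -38, -12, 0] -> -38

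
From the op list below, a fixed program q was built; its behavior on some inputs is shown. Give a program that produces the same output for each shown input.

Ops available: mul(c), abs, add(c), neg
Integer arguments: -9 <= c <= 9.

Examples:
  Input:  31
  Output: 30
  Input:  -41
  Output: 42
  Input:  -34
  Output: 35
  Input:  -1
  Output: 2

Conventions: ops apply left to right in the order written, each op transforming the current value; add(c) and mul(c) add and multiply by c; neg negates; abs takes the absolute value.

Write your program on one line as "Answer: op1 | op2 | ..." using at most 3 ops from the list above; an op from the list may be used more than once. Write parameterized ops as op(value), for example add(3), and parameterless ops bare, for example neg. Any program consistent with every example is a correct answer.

add(-1) | neg | abs

Check, running the answer program on each example:
  31 -> 30 -> -30 -> 30
  -41 -> -42 -> 42 -> 42
  -34 -> -35 -> 35 -> 35
  -1 -> -2 -> 2 -> 2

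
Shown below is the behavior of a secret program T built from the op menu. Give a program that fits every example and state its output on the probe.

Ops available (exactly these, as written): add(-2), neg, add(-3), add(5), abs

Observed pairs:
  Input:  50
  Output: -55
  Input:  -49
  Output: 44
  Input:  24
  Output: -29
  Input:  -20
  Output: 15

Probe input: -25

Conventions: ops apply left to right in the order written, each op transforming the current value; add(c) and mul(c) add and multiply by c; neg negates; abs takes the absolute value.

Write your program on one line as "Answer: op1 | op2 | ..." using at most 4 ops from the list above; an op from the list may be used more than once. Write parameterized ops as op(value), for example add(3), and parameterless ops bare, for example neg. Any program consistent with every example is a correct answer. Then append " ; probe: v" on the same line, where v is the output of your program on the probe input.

neg | add(-3) | add(-2) ; probe: 20

Check, running the answer program on each example:
  50 -> -50 -> -53 -> -55
  -49 -> 49 -> 46 -> 44
  24 -> -24 -> -27 -> -29
  -20 -> 20 -> 17 -> 15
  probe: -25 -> 25 -> 22 -> 20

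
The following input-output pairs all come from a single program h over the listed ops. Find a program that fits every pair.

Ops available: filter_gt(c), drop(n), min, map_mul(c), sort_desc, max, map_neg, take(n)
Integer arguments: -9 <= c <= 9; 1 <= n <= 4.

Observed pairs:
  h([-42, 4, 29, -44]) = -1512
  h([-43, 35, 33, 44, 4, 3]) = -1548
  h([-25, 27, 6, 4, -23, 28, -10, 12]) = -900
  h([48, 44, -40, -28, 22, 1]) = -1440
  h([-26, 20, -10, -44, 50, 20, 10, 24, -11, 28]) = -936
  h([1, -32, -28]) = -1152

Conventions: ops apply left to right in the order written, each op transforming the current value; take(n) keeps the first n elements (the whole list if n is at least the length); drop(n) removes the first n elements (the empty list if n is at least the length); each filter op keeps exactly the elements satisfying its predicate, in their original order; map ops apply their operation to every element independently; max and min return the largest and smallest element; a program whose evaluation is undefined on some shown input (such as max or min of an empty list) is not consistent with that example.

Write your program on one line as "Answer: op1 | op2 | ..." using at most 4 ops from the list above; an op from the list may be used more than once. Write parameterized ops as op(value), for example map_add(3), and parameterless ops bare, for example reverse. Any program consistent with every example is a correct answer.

map_mul(6) | map_mul(6) | take(3) | min

Check, running the answer program on each example:
  [-42, 4, 29, -44] -> [-252, 24, 174, -264] -> [-1512, 144, 1044, -1584] -> [-1512, 144, 1044] -> -1512
  [-43, 35, 33, 44, 4, 3] -> [-258, 210, 198, 264, 24, 18] -> [-1548, 1260, 1188, 1584, 144, 108] -> [-1548, 1260, 1188] -> -1548
  [-25, 27, 6, 4, -23, 28, -10, 12] -> [-150, 162, 36, 24, -138, 168, -60, 72] -> [-900, 972, 216, 144, -828, 1008, -360, 432] -> [-900, 972, 216] -> -900
  [48, 44, -40, -28, 22, 1] -> [288, 264, -240, -168, 132, 6] -> [1728, 1584, -1440, -1008, 792, 36] -> [1728, 1584, -1440] -> -1440
  [-26, 20, -10, -44, 50, 20, 10, 24, -11, 28] -> [-156, 120, -60, -264, 300, 120, 60, 144, -66, 168] -> [-936, 720, -360, -1584, 1800, 720, 360, 864, -396, 1008] -> [-936, 720, -360] -> -936
  [1, -32, -28] -> [6, -192, -168] -> [36, -1152, -1008] -> [36, -1152, -1008] -> -1152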